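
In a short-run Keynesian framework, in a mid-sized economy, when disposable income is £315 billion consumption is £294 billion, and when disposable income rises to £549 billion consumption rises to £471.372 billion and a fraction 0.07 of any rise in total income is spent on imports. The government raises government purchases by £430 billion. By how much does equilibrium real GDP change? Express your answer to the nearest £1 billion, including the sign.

+£1,378 billion

MPC = ΔC/ΔYd = (471.372 − 294)/(549 − 315) = 177.372/234 = 0.758.
Government-spending multiplier = 1/(1 − c + m) = 1/(1 − 0.758 + 0.07) = 1/0.312 ≈ 3.205.
ΔY = k × ΔG = (+£430 billion) / 0.312 ≈ +£1,378 billion.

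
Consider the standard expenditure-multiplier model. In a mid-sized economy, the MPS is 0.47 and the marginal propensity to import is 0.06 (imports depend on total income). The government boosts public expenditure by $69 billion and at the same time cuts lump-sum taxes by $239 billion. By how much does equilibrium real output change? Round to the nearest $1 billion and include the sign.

+$369 billion

MPC = 1 − MPS = 1 − 0.47 = 0.53.
Expenditure multiplier = 1/(1 − c + m) = 1/(1 − 0.53 + 0.06) = 1/0.53 ≈ 1.887.
ΔG contributes k·ΔG = (+$69 billion) / 0.53 ≈ +$130.2 billion.
ΔT of −$239 billion changes first-round spending by −c·ΔT = +$126.67 billion, contributing k·(−c·ΔT) = (+$126.67 billion) / 0.53 = +$239 billion.
Net ΔY = k(ΔG − c·ΔT) = (+$195.67 billion) / 0.53 ≈ +$369 billion.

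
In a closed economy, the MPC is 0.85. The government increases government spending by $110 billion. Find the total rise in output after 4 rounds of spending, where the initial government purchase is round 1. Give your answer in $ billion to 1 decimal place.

Round 1 adds ΔG = $110 billion; each later round is MPC = 0.85 times the previous.
After 4 rounds: 110 + 93.5 + 79.475 + 67.55375 = ΔG·(1 − c^4)/(1 − c) = 110 × (1 − 0.52200625)/0.15 ≈ $350.5 billion.

$350.5 billion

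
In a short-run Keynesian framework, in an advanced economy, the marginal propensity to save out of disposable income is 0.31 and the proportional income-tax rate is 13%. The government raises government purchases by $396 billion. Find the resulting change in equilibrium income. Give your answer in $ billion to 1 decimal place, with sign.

+$990.7 billion

MPC = 1 − MPS = 1 − 0.31 = 0.69.
Expenditure multiplier = 1/(1 − c(1−t)) = 1/(1 − 0.69×0.87) = 1/0.3997 ≈ 2.502.
ΔY = k × ΔG = (+$396 billion) / 0.3997 ≈ +$990.7 billion.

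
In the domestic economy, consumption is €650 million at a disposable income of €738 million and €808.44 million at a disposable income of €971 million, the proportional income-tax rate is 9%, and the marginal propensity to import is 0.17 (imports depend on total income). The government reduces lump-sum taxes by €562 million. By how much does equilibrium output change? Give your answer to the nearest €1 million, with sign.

+€693 million

MPC = ΔC/ΔYd = (808.44 − 650)/(971 − 738) = 158.44/233 = 0.68.
A lump-sum tax change of −€562 million shifts disposable income by +€562 million; first-round consumption changes by −c × ΔT = −0.68 × (−€562 million) = +€382.16 million.
Expenditure multiplier = 1/(1 − c(1−t) + m) = 1/(1 − 0.68×0.91 + 0.17) = 1/0.5512 ≈ 1.814.
The tax multiplier is −c × k ≈ −1.234, so ΔY = k × (−c·ΔT) = (+€382.16 million) / 0.5512 ≈ +€693 million.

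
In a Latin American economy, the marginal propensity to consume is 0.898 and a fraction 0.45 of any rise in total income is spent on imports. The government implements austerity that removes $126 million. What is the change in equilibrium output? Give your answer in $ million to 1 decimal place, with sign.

Expenditure multiplier = 1/(1 − c + m) = 1/(1 − 0.898 + 0.45) = 1/0.552 ≈ 1.812.
ΔY = k × ΔG = (−$126 million) / 0.552 ≈ −$228.3 million.

−$228.3 million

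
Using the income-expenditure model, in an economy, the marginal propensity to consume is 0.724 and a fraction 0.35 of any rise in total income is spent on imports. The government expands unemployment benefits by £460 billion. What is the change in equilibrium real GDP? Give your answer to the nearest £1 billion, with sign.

+£532 billion

The transfer change shifts disposable income by +£460 billion, so first-round consumption changes by c·ΔTR = 0.724 × (+£460 billion) = +£333.04 billion.
Expenditure multiplier = 1/(1 − c + m) = 1/(1 − 0.724 + 0.35) = 1/0.626 ≈ 1.597.
The transfer multiplier is c × k ≈ 1.157, so ΔY = k × (c·ΔTR) = (+£333.04 billion) / 0.626 ≈ +£532 billion.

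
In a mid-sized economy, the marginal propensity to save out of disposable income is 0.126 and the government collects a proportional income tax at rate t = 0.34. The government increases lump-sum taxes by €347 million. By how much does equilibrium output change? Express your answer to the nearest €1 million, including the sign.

MPC = 1 − MPS = 1 − 0.126 = 0.874.
A lump-sum tax change of +€347 million shifts disposable income by −€347 million; first-round consumption changes by −c × ΔT = −0.874 × (+€347 million) = −€303.278 million.
Expenditure multiplier = 1/(1 − c(1−t)) = 1/(1 − 0.874×0.66) = 1/0.42316 ≈ 2.363.
The tax multiplier is −c × k ≈ −2.065, so ΔY = k × (−c·ΔT) = (−€303.278 million) / 0.42316 ≈ −€717 million.

−€717 million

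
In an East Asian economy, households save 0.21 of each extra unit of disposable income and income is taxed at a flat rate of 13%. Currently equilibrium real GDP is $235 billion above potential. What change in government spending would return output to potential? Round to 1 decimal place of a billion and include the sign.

−$73.5 billion

MPC = 1 − MPS = 1 − 0.21 = 0.79.
Spending multiplier = 1/(1 − c(1−t)) = 1/(1 − 0.79×0.87) = 1/0.3127 ≈ 3.198.
Need ΔY = −$235 billion, so ΔG = ΔY/k = (−$235 billion) × 0.3127 ≈ −$73.5 billion.
The government should cut government spending by $73.5 billion.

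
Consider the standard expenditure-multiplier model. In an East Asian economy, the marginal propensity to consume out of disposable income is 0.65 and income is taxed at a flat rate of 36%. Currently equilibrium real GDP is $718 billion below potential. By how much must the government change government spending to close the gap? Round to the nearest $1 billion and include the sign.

Spending multiplier = 1/(1 − c(1−t)) = 1/(1 − 0.65×0.64) = 1/0.584 ≈ 1.712.
Need ΔY = +$718 billion, so ΔG = ΔY/k = (+$718 billion) × 0.584 ≈ +$419 billion.
The government should increase government spending by $419 billion.

+$419 billion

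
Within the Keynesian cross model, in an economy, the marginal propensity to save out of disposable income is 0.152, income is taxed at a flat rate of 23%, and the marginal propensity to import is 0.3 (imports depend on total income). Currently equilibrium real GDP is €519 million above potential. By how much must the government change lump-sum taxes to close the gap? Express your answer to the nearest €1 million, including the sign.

+€396 million

MPC = 1 − MPS = 1 − 0.152 = 0.848.
Spending multiplier = 1/(1 − c(1−t) + m) = 1/(1 − 0.848×0.77 + 0.3) = 1/0.64704 ≈ 1.545.
Tax multiplier = −c·k = −0.848/0.64704 ≈ −1.311. Need ΔY = −€519 million, so ΔT = ΔY/(−c·k) = −(−€519 million) × 0.64704 / 0.848 ≈ +€396 million.
The government should raise lump-sum taxes by €396 million.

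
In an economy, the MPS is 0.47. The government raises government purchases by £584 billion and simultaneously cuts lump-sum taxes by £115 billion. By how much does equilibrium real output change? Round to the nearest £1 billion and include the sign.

MPC = 1 − MPS = 1 − 0.47 = 0.53.
Expenditure multiplier = 1/(1 − MPC) = 1/(1 − 0.53) = 1/0.47 ≈ 2.128.
ΔG contributes k·ΔG = (+£584 billion) / 0.47 ≈ +£1,242.6 billion.
ΔT of −£115 billion changes first-round spending by −c·ΔT = +£60.95 billion, contributing k·(−c·ΔT) = (+£60.95 billion) / 0.47 ≈ +£129.7 billion.
Net ΔY = k(ΔG − c·ΔT) = (+£644.95 billion) / 0.47 ≈ +£1,372 billion.

+£1,372 billion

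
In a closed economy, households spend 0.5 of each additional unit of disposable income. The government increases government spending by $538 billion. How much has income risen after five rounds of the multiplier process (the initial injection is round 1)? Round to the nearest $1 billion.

Round 1 adds ΔG = $538 billion; each later round is MPC = 0.5 times the previous.
After 5 rounds: 538 + 269 + 134.5 + 67.25 + 33.625 = ΔG·(1 − c^5)/(1 − c) = 538 × (1 − 0.03125)/0.5 ≈ $1,042 billion.

$1,042 billion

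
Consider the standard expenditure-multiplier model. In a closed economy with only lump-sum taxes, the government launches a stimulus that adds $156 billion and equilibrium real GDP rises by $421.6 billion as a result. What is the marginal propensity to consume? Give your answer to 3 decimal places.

0.630

Implied spending multiplier k = ΔY/ΔG = 421.6/156 ≈ 2.7026.
Since k = 1/(1 − MPC), MPC = 1 − 1/k = 1 − ΔG/ΔY = 1 − 156/421.6 ≈ 0.630.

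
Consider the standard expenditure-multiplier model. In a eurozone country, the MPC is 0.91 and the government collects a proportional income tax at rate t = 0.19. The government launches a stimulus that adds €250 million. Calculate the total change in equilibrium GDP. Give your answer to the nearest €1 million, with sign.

Expenditure multiplier = 1/(1 − c(1−t)) = 1/(1 − 0.91×0.81) = 1/0.2629 ≈ 3.804.
ΔY = k × ΔG = (+€250 million) / 0.2629 ≈ +€951 million.

+€951 million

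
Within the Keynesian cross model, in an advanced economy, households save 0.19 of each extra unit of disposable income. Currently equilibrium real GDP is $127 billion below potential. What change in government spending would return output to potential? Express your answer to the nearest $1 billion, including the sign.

+$24 billion

MPC = 1 − MPS = 1 − 0.19 = 0.81.
Spending multiplier = 1/(1 − MPC) = 1/(1 − 0.81) = 1/0.19 ≈ 5.263.
Need ΔY = +$127 billion, so ΔG = ΔY/k = (+$127 billion) × 0.19 ≈ +$24 billion.
The government should increase government spending by $24 billion.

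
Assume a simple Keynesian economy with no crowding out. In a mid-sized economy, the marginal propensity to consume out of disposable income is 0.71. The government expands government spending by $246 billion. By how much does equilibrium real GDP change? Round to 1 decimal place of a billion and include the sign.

Government-spending multiplier = 1/(1 − MPC) = 1/(1 − 0.71) = 1/0.29 ≈ 3.448.
ΔY = k × ΔG = (+$246 billion) / 0.29 ≈ +$848.3 billion.

+$848.3 billion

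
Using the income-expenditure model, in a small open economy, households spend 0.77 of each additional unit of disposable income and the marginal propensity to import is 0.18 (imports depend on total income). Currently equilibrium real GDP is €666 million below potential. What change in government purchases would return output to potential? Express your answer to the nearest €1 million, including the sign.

Spending multiplier = 1/(1 − c + m) = 1/(1 − 0.77 + 0.18) = 1/0.41 ≈ 2.439.
Need ΔY = +€666 million, so ΔG = ΔY/k = (+€666 million) × 0.41 ≈ +€273 million.
The government should increase government purchases by €273 million.

+€273 million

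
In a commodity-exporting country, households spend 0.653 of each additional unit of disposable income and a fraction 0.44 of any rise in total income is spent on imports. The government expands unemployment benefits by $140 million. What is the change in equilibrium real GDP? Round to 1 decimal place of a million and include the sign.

The transfer change shifts disposable income by +$140 million, so first-round consumption changes by c·ΔTR = 0.653 × (+$140 million) = +$91.42 million.
Expenditure multiplier = 1/(1 − c + m) = 1/(1 − 0.653 + 0.44) = 1/0.787 ≈ 1.271.
The transfer multiplier is c × k ≈ 0.83, so ΔY = k × (c·ΔTR) = (+$91.42 million) / 0.787 ≈ +$116.2 million.

+$116.2 million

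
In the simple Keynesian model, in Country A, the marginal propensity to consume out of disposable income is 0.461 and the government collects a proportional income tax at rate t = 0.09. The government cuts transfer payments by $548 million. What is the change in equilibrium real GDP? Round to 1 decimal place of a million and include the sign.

The transfer change shifts disposable income by −$548 million, so first-round consumption changes by c·ΔTR = 0.461 × (−$548 million) = −$252.628 million.
Expenditure multiplier = 1/(1 − c(1−t)) = 1/(1 − 0.461×0.91) = 1/0.58049 ≈ 1.723.
The transfer multiplier is c × k ≈ 0.794, so ΔY = k × (c·ΔTR) = (−$252.628 million) / 0.58049 ≈ −$435.2 million.

−$435.2 million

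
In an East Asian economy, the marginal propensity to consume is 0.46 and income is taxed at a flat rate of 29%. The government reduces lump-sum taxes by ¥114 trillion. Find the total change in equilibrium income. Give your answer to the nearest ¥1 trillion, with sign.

+¥78 trillion

A lump-sum tax change of −¥114 trillion shifts disposable income by +¥114 trillion; first-round consumption changes by −c × ΔT = −0.46 × (−¥114 trillion) = +¥52.44 trillion.
Expenditure multiplier = 1/(1 − c(1−t)) = 1/(1 − 0.46×0.71) = 1/0.6734 ≈ 1.485.
The tax multiplier is −c × k ≈ −0.683, so ΔY = k × (−c·ΔT) = (+¥52.44 trillion) / 0.6734 ≈ +¥78 trillion.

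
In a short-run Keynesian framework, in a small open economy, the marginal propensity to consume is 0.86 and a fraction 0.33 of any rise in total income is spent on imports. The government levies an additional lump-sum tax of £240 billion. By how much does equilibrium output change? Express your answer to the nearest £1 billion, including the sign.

−£439 billion

A lump-sum tax change of +£240 billion shifts disposable income by −£240 billion; first-round consumption changes by −c × ΔT = −0.86 × (+£240 billion) = −£206.4 billion.
Expenditure multiplier = 1/(1 − c + m) = 1/(1 − 0.86 + 0.33) = 1/0.47 ≈ 2.128.
The tax multiplier is −c × k ≈ −1.83, so ΔY = k × (−c·ΔT) = (−£206.4 billion) / 0.47 ≈ −£439 billion.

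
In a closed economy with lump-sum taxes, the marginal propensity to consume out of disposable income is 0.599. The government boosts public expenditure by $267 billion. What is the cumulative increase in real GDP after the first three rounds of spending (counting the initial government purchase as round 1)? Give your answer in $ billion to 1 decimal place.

Round 1 adds ΔG = $267 billion; each later round is MPC = 0.599 times the previous.
After 3 rounds: 267 + 159.933 + 95.799867 = ΔG·(1 − c^3)/(1 − c) = 267 × (1 − 0.214921799)/0.401 ≈ $522.7 billion.

$522.7 billion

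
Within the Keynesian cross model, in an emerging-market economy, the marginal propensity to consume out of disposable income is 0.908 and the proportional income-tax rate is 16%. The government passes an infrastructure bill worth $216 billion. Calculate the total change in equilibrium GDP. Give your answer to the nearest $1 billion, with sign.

+$910 billion

Spending multiplier = 1/(1 − c(1−t)) = 1/(1 − 0.908×0.84) = 1/0.23728 ≈ 4.214.
ΔY = k × ΔG = (+$216 billion) / 0.23728 ≈ +$910 billion.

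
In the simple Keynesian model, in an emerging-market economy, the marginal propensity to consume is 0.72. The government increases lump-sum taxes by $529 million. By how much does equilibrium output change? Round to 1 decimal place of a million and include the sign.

−$1,360.3 million

A lump-sum tax change of +$529 million shifts disposable income by −$529 million; first-round consumption changes by −c × ΔT = −0.72 × (+$529 million) = −$380.88 million.
Expenditure multiplier = 1/(1 − MPC) = 1/(1 − 0.72) = 1/0.28 ≈ 3.571.
The tax multiplier is −c × k ≈ −2.571, so ΔY = k × (−c·ΔT) = (−$380.88 million) / 0.28 ≈ −$1,360.3 million.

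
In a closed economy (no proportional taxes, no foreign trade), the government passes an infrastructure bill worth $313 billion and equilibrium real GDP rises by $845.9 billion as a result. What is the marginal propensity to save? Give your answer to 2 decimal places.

Implied spending multiplier k = ΔY/ΔG = 845.9/313 ≈ 2.7026.
Since k = 1/(1 − MPC), MPC = 1 − 1/k = 1 − ΔG/ΔY = 1 − 313/845.9 ≈ 0.63.
MPS = 1 − MPC = 0.37.

0.37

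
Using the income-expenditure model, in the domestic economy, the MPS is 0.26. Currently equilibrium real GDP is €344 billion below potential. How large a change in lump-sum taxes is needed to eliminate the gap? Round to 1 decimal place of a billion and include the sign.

MPC = 1 − MPS = 1 − 0.26 = 0.74.
Spending multiplier = 1/(1 − MPC) = 1/(1 − 0.74) = 1/0.26 ≈ 3.846.
Tax multiplier = −c·k = −0.74/0.26 ≈ −2.846. Need ΔY = +€344 billion, so ΔT = ΔY/(−c·k) = −(+€344 billion) × 0.26 / 0.74 ≈ −€120.9 billion.
The government should cut lump-sum taxes by €120.9 billion.

−€120.9 billion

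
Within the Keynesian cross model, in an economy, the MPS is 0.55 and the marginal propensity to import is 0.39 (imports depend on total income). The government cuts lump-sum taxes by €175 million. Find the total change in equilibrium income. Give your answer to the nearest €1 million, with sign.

MPC = 1 − MPS = 1 − 0.55 = 0.45.
A lump-sum tax change of −€175 million shifts disposable income by +€175 million; first-round consumption changes by −c × ΔT = −0.45 × (−€175 million) = +€78.75 million.
Expenditure multiplier = 1/(1 − c + m) = 1/(1 − 0.45 + 0.39) = 1/0.94 ≈ 1.064.
The tax multiplier is −c × k ≈ −0.479, so ΔY = k × (−c·ΔT) = (+€78.75 million) / 0.94 ≈ +€84 million.

+€84 million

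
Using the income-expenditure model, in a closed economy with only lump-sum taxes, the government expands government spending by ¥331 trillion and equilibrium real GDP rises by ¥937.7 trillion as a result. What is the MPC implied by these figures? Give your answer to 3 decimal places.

0.647

Implied spending multiplier k = ΔY/ΔG = 937.7/331 ≈ 2.8329.
Since k = 1/(1 − MPC), MPC = 1 − 1/k = 1 − ΔG/ΔY = 1 − 331/937.7 ≈ 0.647.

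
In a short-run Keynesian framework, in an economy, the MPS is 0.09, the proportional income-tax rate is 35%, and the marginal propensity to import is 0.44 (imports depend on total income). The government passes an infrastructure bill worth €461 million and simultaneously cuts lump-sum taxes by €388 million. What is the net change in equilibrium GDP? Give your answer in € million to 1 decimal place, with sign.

MPC = 1 − MPS = 1 − 0.09 = 0.91.
Expenditure multiplier = 1/(1 − c(1−t) + m) = 1/(1 − 0.91×0.65 + 0.44) = 1/0.8485 ≈ 1.179.
ΔG contributes k·ΔG = (+€461 million) / 0.8485 ≈ +€543.3 million.
ΔT of −€388 million changes first-round spending by −c·ΔT = +€353.08 million, contributing k·(−c·ΔT) = (+€353.08 million) / 0.8485 ≈ +€416.1 million.
Net ΔY = k(ΔG − c·ΔT) = (+€814.08 million) / 0.8485 ≈ +€959.4 million.

+€959.4 million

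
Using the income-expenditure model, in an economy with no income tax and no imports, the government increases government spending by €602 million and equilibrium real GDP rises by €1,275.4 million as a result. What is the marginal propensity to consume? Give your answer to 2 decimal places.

Implied spending multiplier k = ΔY/ΔG = 1,275.4/602 ≈ 2.1186.
Since k = 1/(1 − MPC), MPC = 1 − 1/k = 1 − ΔG/ΔY = 1 − 602/1,275.4 ≈ 0.53.

0.53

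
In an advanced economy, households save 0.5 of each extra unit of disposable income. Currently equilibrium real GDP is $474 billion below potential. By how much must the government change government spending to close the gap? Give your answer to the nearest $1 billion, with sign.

+$237 billion

MPC = 1 − MPS = 1 − 0.5 = 0.5.
Spending multiplier = 1/(1 − MPC) = 1/(1 − 0.5) = 1/0.5 = 2.
Need ΔY = +$474 billion, so ΔG = ΔY/k = (+$474 billion) × 0.5 = +$237 billion.
The government should increase government spending by $237 billion.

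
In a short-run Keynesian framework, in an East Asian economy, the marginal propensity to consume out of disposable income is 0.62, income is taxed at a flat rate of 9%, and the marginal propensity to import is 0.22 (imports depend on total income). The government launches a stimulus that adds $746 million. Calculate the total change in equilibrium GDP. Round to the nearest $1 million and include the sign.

Expenditure multiplier = 1/(1 − c(1−t) + m) = 1/(1 − 0.62×0.91 + 0.22) = 1/0.6558 ≈ 1.525.
ΔY = k × ΔG = (+$746 million) / 0.6558 ≈ +$1,138 million.

+$1,138 million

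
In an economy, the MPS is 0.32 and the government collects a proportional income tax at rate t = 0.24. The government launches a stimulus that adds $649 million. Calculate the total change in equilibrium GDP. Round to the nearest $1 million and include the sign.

+$1,343 million

MPC = 1 − MPS = 1 − 0.32 = 0.68.
Spending multiplier = 1/(1 − c(1−t)) = 1/(1 − 0.68×0.76) = 1/0.4832 ≈ 2.07.
ΔY = k × ΔG = (+$649 million) / 0.4832 ≈ +$1,343 million.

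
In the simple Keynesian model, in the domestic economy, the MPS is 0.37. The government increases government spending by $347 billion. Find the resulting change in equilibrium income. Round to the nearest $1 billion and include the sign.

MPC = 1 − MPS = 1 − 0.37 = 0.63.
Spending multiplier = 1/(1 − MPC) = 1/(1 − 0.63) = 1/0.37 ≈ 2.703.
ΔY = k × ΔG = (+$347 billion) / 0.37 ≈ +$938 billion.

+$938 billion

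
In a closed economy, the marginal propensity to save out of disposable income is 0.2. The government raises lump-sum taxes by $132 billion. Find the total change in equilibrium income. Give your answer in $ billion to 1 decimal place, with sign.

−$528.0 billion

MPC = 1 − MPS = 1 − 0.2 = 0.8.
A lump-sum tax change of +$132 billion shifts disposable income by −$132 billion; first-round consumption changes by −c × ΔT = −0.8 × (+$132 billion) = −$105.6 billion.
Expenditure multiplier = 1/(1 − MPC) = 1/(1 − 0.8) = 1/0.2 = 5.
The tax multiplier is −c × k = −4, so ΔY = k × (−c·ΔT) = (−$105.6 billion) / 0.2 = −$528 billion.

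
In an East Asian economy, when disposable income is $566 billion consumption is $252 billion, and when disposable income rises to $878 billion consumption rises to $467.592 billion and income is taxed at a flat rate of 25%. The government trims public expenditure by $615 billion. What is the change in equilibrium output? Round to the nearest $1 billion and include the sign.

MPC = ΔC/ΔYd = (467.592 − 252)/(878 − 566) = 215.592/312 = 0.691.
Spending multiplier = 1/(1 − c(1−t)) = 1/(1 − 0.691×0.75) = 1/0.48175 ≈ 2.076.
ΔY = k × ΔG = (−$615 billion) / 0.48175 ≈ −$1,277 billion.

−$1,277 billion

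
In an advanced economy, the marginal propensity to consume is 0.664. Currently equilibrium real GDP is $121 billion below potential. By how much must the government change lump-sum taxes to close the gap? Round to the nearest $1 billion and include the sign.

Spending multiplier = 1/(1 − MPC) = 1/(1 − 0.664) = 1/0.336 ≈ 2.976.
Tax multiplier = −c·k = −0.664/0.336 ≈ −1.976. Need ΔY = +$121 billion, so ΔT = ΔY/(−c·k) = −(+$121 billion) × 0.336 / 0.664 ≈ −$61 billion.
The government should cut lump-sum taxes by $61 billion.

−$61 billion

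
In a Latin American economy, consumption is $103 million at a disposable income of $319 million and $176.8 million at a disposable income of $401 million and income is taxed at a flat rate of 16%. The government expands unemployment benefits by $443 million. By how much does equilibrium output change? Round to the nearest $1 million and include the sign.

+$1,634 million

MPC = ΔC/ΔYd = (176.8 − 103)/(401 − 319) = 73.8/82 = 0.9.
The transfer change shifts disposable income by +$443 million, so first-round consumption changes by c·ΔTR = 0.9 × (+$443 million) = +$398.7 million.
Expenditure multiplier = 1/(1 − c(1−t)) = 1/(1 − 0.9×0.84) = 1/0.244 ≈ 4.098.
The transfer multiplier is c × k ≈ 3.689, so ΔY = k × (c·ΔTR) = (+$398.7 million) / 0.244 ≈ +$1,634 million.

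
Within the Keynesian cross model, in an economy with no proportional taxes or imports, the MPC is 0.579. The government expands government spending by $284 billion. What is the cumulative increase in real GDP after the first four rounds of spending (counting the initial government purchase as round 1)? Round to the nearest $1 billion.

Round 1 adds ΔG = $284 billion; each later round is MPC = 0.579 times the previous.
After 4 rounds: 284 + 164.436 + 95.208444 + 55.125689076 = ΔG·(1 − c^4)/(1 − c) = 284 × (1 − 0.112386528081)/0.421 ≈ $599 billion.

$599 billion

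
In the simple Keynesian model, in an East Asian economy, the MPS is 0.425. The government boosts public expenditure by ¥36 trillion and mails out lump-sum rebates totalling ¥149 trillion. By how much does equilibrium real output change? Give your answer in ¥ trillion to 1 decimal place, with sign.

MPC = 1 − MPS = 1 − 0.425 = 0.575.
Expenditure multiplier = 1/(1 − MPC) = 1/(1 − 0.575) = 1/0.425 ≈ 2.353.
ΔG contributes k·ΔG = (+¥36 trillion) / 0.425 ≈ +¥84.7 trillion.
ΔT of −¥149 trillion changes first-round spending by −c·ΔT = +¥85.675 trillion, contributing k·(−c·ΔT) = (+¥85.675 trillion) / 0.425 ≈ +¥201.6 trillion.
Net ΔY = k(ΔG − c·ΔT) = (+¥121.675 trillion) / 0.425 ≈ +¥286.3 trillion.

+¥286.3 trillion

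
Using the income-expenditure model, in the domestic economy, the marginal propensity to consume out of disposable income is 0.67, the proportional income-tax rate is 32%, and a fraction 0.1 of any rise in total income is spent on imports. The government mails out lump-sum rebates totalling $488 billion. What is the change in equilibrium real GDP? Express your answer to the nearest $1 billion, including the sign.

A lump-sum tax change of −$488 billion shifts disposable income by +$488 billion; first-round consumption changes by −c × ΔT = −0.67 × (−$488 billion) = +$326.96 billion.
Expenditure multiplier = 1/(1 − c(1−t) + m) = 1/(1 − 0.67×0.68 + 0.1) = 1/0.6444 ≈ 1.552.
The tax multiplier is −c × k ≈ −1.04, so ΔY = k × (−c·ΔT) = (+$326.96 billion) / 0.6444 ≈ +$507 billion.

+$507 billion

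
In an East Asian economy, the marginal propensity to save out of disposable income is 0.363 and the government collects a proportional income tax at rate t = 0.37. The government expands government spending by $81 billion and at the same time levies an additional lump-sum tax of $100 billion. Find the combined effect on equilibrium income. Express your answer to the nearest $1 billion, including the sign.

MPC = 1 − MPS = 1 − 0.363 = 0.637.
Expenditure multiplier = 1/(1 − c(1−t)) = 1/(1 − 0.637×0.63) = 1/0.59869 ≈ 1.67.
ΔG contributes k·ΔG = (+$81 billion) / 0.59869 ≈ +$135.3 billion.
ΔT of +$100 billion changes first-round spending by −c·ΔT = −$63.7 billion, contributing k·(−c·ΔT) = (−$63.7 billion) / 0.59869 ≈ −$106.4 billion.
Net ΔY = k(ΔG − c·ΔT) = (+$17.3 billion) / 0.59869 ≈ +$29 billion.

+$29 billion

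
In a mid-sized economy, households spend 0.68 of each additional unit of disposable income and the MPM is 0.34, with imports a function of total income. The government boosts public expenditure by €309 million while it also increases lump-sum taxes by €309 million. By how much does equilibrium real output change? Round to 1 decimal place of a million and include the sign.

Expenditure multiplier = 1/(1 − c + m) = 1/(1 − 0.68 + 0.34) = 1/0.66 ≈ 1.515.
ΔG contributes k·ΔG = (+€309 million) / 0.66 ≈ +€468.2 million.
ΔT of +€309 million changes first-round spending by −c·ΔT = −€210.12 million, contributing k·(−c·ΔT) = (−€210.12 million) / 0.66 ≈ −€318.4 million.
Net ΔY = k(ΔG − c·ΔT) = (+€98.88 million) / 0.66 ≈ +€149.8 million.

+€149.8 million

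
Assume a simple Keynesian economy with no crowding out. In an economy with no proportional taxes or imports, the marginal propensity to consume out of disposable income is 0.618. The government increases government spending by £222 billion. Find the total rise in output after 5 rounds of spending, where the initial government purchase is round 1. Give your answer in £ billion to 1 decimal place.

£528.8 billion

Round 1 adds ΔG = £222 billion; each later round is MPC = 0.618 times the previous.
After 5 rounds: 222 + 137.196 + 84.787128 + 52.398445104 + 32.382239074272 = ΔG·(1 − c^5)/(1 − c) = 222 × (1 − 0.090145152017568)/0.382 ≈ £528.8 billion.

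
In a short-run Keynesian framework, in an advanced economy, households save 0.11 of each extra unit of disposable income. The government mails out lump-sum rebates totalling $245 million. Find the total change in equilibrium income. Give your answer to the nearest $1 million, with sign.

+$1,982 million

MPC = 1 − MPS = 1 − 0.11 = 0.89.
A lump-sum tax change of −$245 million shifts disposable income by +$245 million; first-round consumption changes by −c × ΔT = −0.89 × (−$245 million) = +$218.05 million.
Expenditure multiplier = 1/(1 − MPC) = 1/(1 − 0.89) = 1/0.11 ≈ 9.091.
The tax multiplier is −c × k ≈ −8.091, so ΔY = k × (−c·ΔT) = (+$218.05 million) / 0.11 ≈ +$1,982 million.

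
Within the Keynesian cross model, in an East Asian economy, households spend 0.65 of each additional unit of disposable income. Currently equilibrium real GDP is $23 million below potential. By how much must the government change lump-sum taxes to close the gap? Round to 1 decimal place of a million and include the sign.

−$12.4 million

Spending multiplier = 1/(1 − MPC) = 1/(1 − 0.65) = 1/0.35 ≈ 2.857.
Tax multiplier = −c·k = −0.65/0.35 ≈ −1.857. Need ΔY = +$23 million, so ΔT = ΔY/(−c·k) = −(+$23 million) × 0.35 / 0.65 ≈ −$12.4 million.
The government should cut lump-sum taxes by $12.4 million.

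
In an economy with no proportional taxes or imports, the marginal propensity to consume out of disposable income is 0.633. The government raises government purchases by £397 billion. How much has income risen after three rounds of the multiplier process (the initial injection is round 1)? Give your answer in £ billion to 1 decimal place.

£807.4 billion

Round 1 adds ΔG = £397 billion; each later round is MPC = 0.633 times the previous.
After 3 rounds: 397 + 251.301 + 159.073533 = ΔG·(1 − c^3)/(1 − c) = 397 × (1 − 0.253636137)/0.367 ≈ £807.4 billion.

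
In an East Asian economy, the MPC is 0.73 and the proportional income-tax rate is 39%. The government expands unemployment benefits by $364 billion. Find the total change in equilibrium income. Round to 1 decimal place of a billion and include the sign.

The transfer change shifts disposable income by +$364 billion, so first-round consumption changes by c·ΔTR = 0.73 × (+$364 billion) = +$265.72 billion.
Expenditure multiplier = 1/(1 − c(1−t)) = 1/(1 − 0.73×0.61) = 1/0.5547 ≈ 1.803.
The transfer multiplier is c × k ≈ 1.316, so ΔY = k × (c·ΔTR) = (+$265.72 billion) / 0.5547 ≈ +$479 billion.

+$479.0 billion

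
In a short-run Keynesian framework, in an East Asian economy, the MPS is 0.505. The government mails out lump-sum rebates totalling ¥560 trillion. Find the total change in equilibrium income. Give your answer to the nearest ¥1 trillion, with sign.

MPC = 1 − MPS = 1 − 0.505 = 0.495.
A lump-sum tax change of −¥560 trillion shifts disposable income by +¥560 trillion; first-round consumption changes by −c × ΔT = −0.495 × (−¥560 trillion) = +¥277.2 trillion.
Expenditure multiplier = 1/(1 − MPC) = 1/(1 − 0.495) = 1/0.505 ≈ 1.98.
The tax multiplier is −c × k ≈ −0.98, so ΔY = k × (−c·ΔT) = (+¥277.2 trillion) / 0.505 ≈ +¥549 trillion.

+¥549 trillion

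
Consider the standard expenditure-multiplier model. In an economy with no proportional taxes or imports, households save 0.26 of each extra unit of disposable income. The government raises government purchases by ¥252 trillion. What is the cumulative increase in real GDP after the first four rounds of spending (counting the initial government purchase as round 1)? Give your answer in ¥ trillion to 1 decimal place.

MPC = 1 − MPS = 1 − 0.26 = 0.74.
Round 1 adds ΔG = ¥252 trillion; each later round is MPC = 0.74 times the previous.
After 4 rounds: 252 + 186.48 + 137.9952 + 102.116448 = ΔG·(1 − c^4)/(1 − c) = 252 × (1 − 0.29986576)/0.26 ≈ ¥678.6 trillion.

¥678.6 trillion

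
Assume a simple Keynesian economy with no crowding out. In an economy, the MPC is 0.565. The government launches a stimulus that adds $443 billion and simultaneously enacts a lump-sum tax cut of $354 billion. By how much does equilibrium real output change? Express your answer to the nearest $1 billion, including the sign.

Expenditure multiplier = 1/(1 − MPC) = 1/(1 − 0.565) = 1/0.435 ≈ 2.299.
ΔG contributes k·ΔG = (+$443 billion) / 0.435 ≈ +$1,018.4 billion.
ΔT of −$354 billion changes first-round spending by −c·ΔT = +$200.01 billion, contributing k·(−c·ΔT) = (+$200.01 billion) / 0.435 ≈ +$459.8 billion.
Net ΔY = k(ΔG − c·ΔT) = (+$643.01 billion) / 0.435 ≈ +$1,478 billion.

+$1,478 billion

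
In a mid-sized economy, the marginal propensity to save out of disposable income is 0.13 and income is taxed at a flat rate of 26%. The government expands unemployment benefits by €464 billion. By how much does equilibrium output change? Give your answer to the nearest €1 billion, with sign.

+€1,133 billion

MPC = 1 − MPS = 1 − 0.13 = 0.87.
The transfer change shifts disposable income by +€464 billion, so first-round consumption changes by c·ΔTR = 0.87 × (+€464 billion) = +€403.68 billion.
Expenditure multiplier = 1/(1 − c(1−t)) = 1/(1 − 0.87×0.74) = 1/0.3562 ≈ 2.807.
The transfer multiplier is c × k ≈ 2.442, so ΔY = k × (c·ΔTR) = (+€403.68 billion) / 0.3562 ≈ +€1,133 billion.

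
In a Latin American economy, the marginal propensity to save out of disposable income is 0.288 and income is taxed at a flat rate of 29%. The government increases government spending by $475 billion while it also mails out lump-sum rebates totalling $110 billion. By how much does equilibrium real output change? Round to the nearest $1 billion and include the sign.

+$1,119 billion

MPC = 1 − MPS = 1 − 0.288 = 0.712.
Expenditure multiplier = 1/(1 − c(1−t)) = 1/(1 − 0.712×0.71) = 1/0.49448 ≈ 2.022.
ΔG contributes k·ΔG = (+$475 billion) / 0.49448 ≈ +$960.6 billion.
ΔT of −$110 billion changes first-round spending by −c·ΔT = +$78.32 billion, contributing k·(−c·ΔT) = (+$78.32 billion) / 0.49448 ≈ +$158.4 billion.
Net ΔY = k(ΔG − c·ΔT) = (+$553.32 billion) / 0.49448 ≈ +$1,119 billion.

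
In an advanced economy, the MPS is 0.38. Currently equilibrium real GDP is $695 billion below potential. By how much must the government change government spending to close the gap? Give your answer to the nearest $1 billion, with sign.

+$264 billion

MPC = 1 − MPS = 1 − 0.38 = 0.62.
Spending multiplier = 1/(1 − MPC) = 1/(1 − 0.62) = 1/0.38 ≈ 2.632.
Need ΔY = +$695 billion, so ΔG = ΔY/k = (+$695 billion) × 0.38 ≈ +$264 billion.
The government should increase government spending by $264 billion.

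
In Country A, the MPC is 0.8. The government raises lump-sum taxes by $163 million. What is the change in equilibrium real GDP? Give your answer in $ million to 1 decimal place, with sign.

−$652.0 million

A lump-sum tax change of +$163 million shifts disposable income by −$163 million; first-round consumption changes by −c × ΔT = −0.8 × (+$163 million) = −$130.4 million.
Expenditure multiplier = 1/(1 − MPC) = 1/(1 − 0.8) = 1/0.2 = 5.
The tax multiplier is −c × k = −4, so ΔY = k × (−c·ΔT) = (−$130.4 million) / 0.2 = −$652 million.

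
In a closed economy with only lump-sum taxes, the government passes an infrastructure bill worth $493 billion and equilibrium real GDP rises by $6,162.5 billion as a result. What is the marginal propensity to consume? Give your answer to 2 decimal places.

0.92

Implied spending multiplier k = ΔY/ΔG = 6,162.5/493 = 12.5.
Since k = 1/(1 − MPC), MPC = 1 − 1/k = 1 − ΔG/ΔY = 1 − 493/6,162.5 = 0.92.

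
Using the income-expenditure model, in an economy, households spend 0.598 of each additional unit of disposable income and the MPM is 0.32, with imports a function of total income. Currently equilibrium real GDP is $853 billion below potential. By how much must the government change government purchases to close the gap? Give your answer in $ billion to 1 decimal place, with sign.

Spending multiplier = 1/(1 − c + m) = 1/(1 − 0.598 + 0.32) = 1/0.722 ≈ 1.385.
Need ΔY = +$853 billion, so ΔG = ΔY/k = (+$853 billion) × 0.722 ≈ +$615.9 billion.
The government should increase government purchases by $615.9 billion.

+$615.9 billion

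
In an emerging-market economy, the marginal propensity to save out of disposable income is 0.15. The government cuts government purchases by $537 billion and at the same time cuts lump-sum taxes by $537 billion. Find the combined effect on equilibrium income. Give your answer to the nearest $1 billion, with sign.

−$537 billion

MPC = 1 − MPS = 1 − 0.15 = 0.85.
Expenditure multiplier = 1/(1 − MPC) = 1/(1 − 0.85) = 1/0.15 ≈ 6.667.
ΔG contributes k·ΔG = (−$537 billion) / 0.15 = −$3,580 billion.
ΔT of −$537 billion changes first-round spending by −c·ΔT = +$456.45 billion, contributing k·(−c·ΔT) = (+$456.45 billion) / 0.15 = +$3,043 billion.
With ΔG = ΔT and no other leakages, the balanced-budget multiplier is 1, so ΔY = ΔG = −$537 billion.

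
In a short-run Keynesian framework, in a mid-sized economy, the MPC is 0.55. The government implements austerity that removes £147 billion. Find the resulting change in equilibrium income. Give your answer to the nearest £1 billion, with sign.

−£327 billion

Expenditure multiplier = 1/(1 − MPC) = 1/(1 − 0.55) = 1/0.45 ≈ 2.222.
ΔY = k × ΔG = (−£147 billion) / 0.45 ≈ −£327 billion.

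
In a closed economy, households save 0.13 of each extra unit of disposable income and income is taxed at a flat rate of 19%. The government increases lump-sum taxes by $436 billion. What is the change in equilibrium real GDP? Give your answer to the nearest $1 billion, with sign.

MPC = 1 − MPS = 1 − 0.13 = 0.87.
A lump-sum tax change of +$436 billion shifts disposable income by −$436 billion; first-round consumption changes by −c × ΔT = −0.87 × (+$436 billion) = −$379.32 billion.
Expenditure multiplier = 1/(1 − c(1−t)) = 1/(1 − 0.87×0.81) = 1/0.2953 ≈ 3.386.
The tax multiplier is −c × k ≈ −2.946, so ΔY = k × (−c·ΔT) = (−$379.32 billion) / 0.2953 ≈ −$1,285 billion.

−$1,285 billion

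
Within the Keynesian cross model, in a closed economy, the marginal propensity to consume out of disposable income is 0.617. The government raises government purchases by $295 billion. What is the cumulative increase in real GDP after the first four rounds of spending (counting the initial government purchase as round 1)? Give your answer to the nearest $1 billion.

$659 billion

Round 1 adds ΔG = $295 billion; each later round is MPC = 0.617 times the previous.
After 4 rounds: 295 + 182.015 + 112.303255 + 69.291108335 = ΔG·(1 − c^4)/(1 − c) = 295 × (1 − 0.144924114721)/0.383 ≈ $659 billion.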